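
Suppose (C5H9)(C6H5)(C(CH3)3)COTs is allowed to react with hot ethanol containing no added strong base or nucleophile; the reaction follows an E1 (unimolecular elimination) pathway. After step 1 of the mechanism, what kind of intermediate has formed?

tertiary carbocation

Step 1: Ionisation: the C–O σ-bond cleaves heterolytically; both bonding electrons depart with TsO⁻, leaving a tertiary carbocation at the α-carbon.
After step 1 the species present is a tertiary carbocation.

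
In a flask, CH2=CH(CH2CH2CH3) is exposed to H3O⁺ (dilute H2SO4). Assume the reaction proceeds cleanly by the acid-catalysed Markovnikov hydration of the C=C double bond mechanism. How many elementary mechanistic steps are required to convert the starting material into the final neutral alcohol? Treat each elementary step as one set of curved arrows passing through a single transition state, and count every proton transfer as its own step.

3

Step 1: Protonation of the alkene by H3O⁺: the π bond acts as the nucleophile and picks up H⁺, giving the more stable (Markovnikov) secondary carbocation. H2O is released.
(No 1,2-shift: no single shift to an adjacent carbon would give a more stable cation.)
Step 2: Nucleophilic capture of the cation by H2O produces the protonated alcohol (an oxonium ion).
Step 3: Proton transfer from the O–H of the oxonium ion to H2O completes the catalytic cycle and yields the alcohol.
Total: 3 elementary steps.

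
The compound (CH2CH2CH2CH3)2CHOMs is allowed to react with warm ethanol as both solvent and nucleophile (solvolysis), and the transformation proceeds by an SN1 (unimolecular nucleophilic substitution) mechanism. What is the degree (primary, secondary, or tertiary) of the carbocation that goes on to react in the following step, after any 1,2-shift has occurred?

secondary

Step 1: Ionisation: the C–O σ-bond cleaves heterolytically; both bonding electrons depart with MsO⁻, leaving a secondary carbocation at the α-carbon.
No single 1,2-shift to an adjacent carbon would give a more-substituted cation, so no rearrangement occurs.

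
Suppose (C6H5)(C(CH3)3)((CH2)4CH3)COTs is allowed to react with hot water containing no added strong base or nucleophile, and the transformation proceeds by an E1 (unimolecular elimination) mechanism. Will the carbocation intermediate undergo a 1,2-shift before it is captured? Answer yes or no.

no

The first-formed carbocation is tertiary.
No single 1,2-shift to an adjacent carbon would produce a more-substituted cation than the one already present, so no rearrangement occurs.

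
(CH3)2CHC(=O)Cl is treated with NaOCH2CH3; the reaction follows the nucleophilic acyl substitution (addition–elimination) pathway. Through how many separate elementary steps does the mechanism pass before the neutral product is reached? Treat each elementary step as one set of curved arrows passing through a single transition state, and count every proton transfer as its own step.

Step 1: Nucleophilic addition of CH3CH2O⁻ to the acyl carbon breaks the π(C=O) bond and yields a tetrahedral, anionic intermediate.
Step 2: Collapse of the tetrahedral intermediate: the alkoxide oxygen pushes its lone pair back to re-form C=O while Cl⁻ leaves.
Total: 2 elementary steps.

2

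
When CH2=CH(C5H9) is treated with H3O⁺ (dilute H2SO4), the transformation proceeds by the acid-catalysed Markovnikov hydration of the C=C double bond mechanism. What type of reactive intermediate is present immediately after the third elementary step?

Step 1: The π electrons of the C=C bond attack a proton of H3O⁺; Markovnikov addition places the new C–H on the less-substituted alkene carbon, so the positive charge ends up on the more-substituted carbon — a secondary carbocation. H2O is released.
Step 2: A hydride (H with its bonding pair) migrates from the adjacent cyclopentyl carbon to the cationic centre — a 1,2-hydride shift — upgrading the secondary cation to a tertiary one.
Step 3: Water acts as the nucleophile: an oxygen lone pair bonds to the cationic carbon, giving an oxonium-ion intermediate.
After step 3 the species present is an oxonium ion.

oxonium ion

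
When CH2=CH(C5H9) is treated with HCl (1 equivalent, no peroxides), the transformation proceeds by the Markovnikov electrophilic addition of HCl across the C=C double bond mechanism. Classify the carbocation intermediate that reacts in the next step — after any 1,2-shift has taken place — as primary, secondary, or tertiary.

tertiary

Step 1: Protonation of the alkene by HCl: the π bond acts as the nucleophile and picks up H⁺, giving the more stable (Markovnikov) secondary carbocation. The H–Cl bond breaks heterolytically, releasing Cl⁻.
Step 2: Carbocation rearrangement: a 1,2-hydride shift from the adjacent cyclopentyl carbon converts the initially-formed secondary cation into the more stable tertiary cation.
The cation rearranges from secondary to tertiary via a 1,2-hydride shift from the adjacent cyclopentyl carbon; the tertiary cation is what reacts next.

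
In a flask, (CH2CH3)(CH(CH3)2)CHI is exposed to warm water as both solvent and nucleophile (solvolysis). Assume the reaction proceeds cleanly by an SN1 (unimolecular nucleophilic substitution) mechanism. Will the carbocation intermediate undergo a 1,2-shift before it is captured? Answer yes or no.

yes

The first-formed carbocation is secondary.
The adjacent isopropyl carbon already bears 2 other carbon substituents and has a hydrogen to migrate; after a 1,2-hydride shift from that carbon the positive charge sits on a tertiary centre.
Tertiary is more stable than secondary, so the shift occurs.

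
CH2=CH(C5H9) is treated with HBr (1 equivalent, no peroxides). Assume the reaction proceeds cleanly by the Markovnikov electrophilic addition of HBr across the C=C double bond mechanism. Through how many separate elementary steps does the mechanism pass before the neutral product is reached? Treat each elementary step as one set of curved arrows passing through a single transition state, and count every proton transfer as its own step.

Step 1: Protonation of the alkene by HBr: the π bond acts as the nucleophile and picks up H⁺, giving the more stable (Markovnikov) secondary carbocation. The H–Br bond breaks heterolytically, releasing Br⁻.
Step 2: A hydride (H with its bonding pair) migrates from the adjacent cyclopentyl carbon to the cationic centre — a 1,2-hydride shift — upgrading the secondary cation to a tertiary one.
Step 3: Nucleophilic attack by Br⁻ on the carbocation completes the addition, giving R–Br.
Total: 3 elementary steps.

3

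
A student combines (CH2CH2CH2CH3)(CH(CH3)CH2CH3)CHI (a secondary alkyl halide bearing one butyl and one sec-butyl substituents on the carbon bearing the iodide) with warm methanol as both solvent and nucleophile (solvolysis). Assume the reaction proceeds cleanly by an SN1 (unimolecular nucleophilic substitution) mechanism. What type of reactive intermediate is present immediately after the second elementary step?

tertiary carbocation

Step 1: Rate-determining heterolysis of the C–I bond gives I⁻ and a secondary carbocation.
Step 2: Carbocation rearrangement: a 1,2-hydride shift from the adjacent sec-butyl carbon converts the initially-formed secondary cation into the more stable tertiary cation.
After step 2 the species present is a tertiary carbocation.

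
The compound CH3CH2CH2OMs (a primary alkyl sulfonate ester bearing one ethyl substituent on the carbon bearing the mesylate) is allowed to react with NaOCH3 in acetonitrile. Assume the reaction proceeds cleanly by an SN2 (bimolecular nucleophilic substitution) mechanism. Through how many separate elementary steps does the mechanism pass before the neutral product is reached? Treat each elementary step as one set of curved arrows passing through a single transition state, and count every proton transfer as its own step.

1

Step 1: The methoxide nucleophile donates a lone pair from O to the α-carbon in a backside attack; simultaneously the C–O σ-bond breaks and both of its electrons leave with MsO⁻. One concerted step with inversion of configuration.
Total: 1 elementary step.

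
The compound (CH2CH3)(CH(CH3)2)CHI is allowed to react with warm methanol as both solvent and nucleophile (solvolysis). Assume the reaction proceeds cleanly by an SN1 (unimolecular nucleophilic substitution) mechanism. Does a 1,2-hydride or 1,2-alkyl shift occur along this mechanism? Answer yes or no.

The first-formed carbocation is secondary.
The adjacent isopropyl carbon already bears 2 other carbon substituents and has a hydrogen to migrate; after a 1,2-hydride shift from that carbon the positive charge sits on a tertiary centre.
Tertiary is more stable than secondary, so the shift occurs.

yes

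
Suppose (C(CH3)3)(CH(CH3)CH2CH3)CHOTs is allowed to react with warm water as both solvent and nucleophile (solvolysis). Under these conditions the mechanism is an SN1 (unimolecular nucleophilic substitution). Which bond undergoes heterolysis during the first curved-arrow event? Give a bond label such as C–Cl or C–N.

Step 1: Ionisation: the C–O σ-bond cleaves heterolytically; both bonding electrons depart with TsO⁻, leaving a secondary carbocation at the α-carbon.
The bond broken in this step is the C–O bond.

C–O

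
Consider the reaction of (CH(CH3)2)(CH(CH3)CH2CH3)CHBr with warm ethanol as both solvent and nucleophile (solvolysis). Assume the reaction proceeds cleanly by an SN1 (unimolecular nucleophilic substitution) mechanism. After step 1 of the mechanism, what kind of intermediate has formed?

Step 1: Unassisted departure of Br⁻ (taking the C–Br bonding pair) generates a secondary carbocation.
After step 1 the species present is a secondary carbocation.

secondary carbocation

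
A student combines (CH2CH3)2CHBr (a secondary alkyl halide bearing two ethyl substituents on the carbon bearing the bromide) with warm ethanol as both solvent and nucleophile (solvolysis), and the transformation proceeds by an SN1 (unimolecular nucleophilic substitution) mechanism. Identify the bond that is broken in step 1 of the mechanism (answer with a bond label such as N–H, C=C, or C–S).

C–Br

Step 1: Ionisation: the C–Br σ-bond cleaves heterolytically; both bonding electrons depart with Br⁻, leaving a secondary carbocation at the α-carbon.
The bond broken in this step is the C–Br bond.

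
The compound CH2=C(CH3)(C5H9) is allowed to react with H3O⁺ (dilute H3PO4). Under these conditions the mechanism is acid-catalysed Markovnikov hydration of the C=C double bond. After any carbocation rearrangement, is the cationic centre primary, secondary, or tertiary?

tertiary

Step 1: Electrophilic addition begins with the π(C=C) electrons forming a bond to the proton of H3O⁺. Following Markovnikov's rule, the resulting cation is tertiary. H2O is released.
No single 1,2-shift to an adjacent carbon would give a more-substituted cation, so no rearrangement occurs.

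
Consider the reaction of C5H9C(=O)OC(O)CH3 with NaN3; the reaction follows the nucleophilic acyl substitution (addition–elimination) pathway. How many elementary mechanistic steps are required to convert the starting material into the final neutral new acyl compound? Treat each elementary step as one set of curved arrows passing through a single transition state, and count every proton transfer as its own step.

Step 1: N3⁻ adds to the carbonyl carbon; the C=O π electrons shift onto oxygen and a tetrahedral alkoxide intermediate forms.
Step 2: Elimination step: re-formation of the carbonyl π bond drives out CH3CO2⁻, giving the new acyl compound.
Total: 2 elementary steps.

2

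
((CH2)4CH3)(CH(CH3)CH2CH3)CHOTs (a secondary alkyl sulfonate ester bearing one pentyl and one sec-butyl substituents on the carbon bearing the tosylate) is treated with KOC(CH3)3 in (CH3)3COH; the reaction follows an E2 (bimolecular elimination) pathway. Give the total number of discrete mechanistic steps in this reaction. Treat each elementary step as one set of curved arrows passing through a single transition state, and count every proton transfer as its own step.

1

Step 1: Concerted anti-periplanar elimination: (CH3)3CO⁻ abstracts a β-H while TsO⁻ leaves, and the C–H electrons become the new C=C π bond — all in a single transition state.
Total: 1 elementary step.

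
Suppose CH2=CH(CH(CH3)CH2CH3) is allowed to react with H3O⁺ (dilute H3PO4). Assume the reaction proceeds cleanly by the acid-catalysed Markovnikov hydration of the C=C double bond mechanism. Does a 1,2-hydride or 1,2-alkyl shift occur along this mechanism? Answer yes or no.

yes

The first-formed carbocation is secondary.
The adjacent sec-butyl carbon already bears 2 other carbon substituents and has a hydrogen to migrate; after a 1,2-hydride shift from that carbon the positive charge sits on a tertiary centre.
Tertiary is more stable than secondary, so the shift occurs.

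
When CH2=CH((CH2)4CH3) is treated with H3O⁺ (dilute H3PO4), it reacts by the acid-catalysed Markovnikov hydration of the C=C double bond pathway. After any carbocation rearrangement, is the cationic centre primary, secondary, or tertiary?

secondary

Step 1: The π electrons of the C=C bond attack a proton of H3O⁺; Markovnikov addition places the new C–H on the less-substituted alkene carbon, so the positive charge ends up on the more-substituted carbon — a secondary carbocation. H2O is released.
No single 1,2-shift to an adjacent carbon would give a more-substituted cation, so no rearrangement occurs.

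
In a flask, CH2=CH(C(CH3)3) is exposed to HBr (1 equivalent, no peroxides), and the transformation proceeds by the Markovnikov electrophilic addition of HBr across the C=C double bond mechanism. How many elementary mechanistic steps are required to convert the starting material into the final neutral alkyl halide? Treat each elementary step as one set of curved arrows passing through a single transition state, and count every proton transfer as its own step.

3

Step 1: Electrophilic addition begins with the π(C=C) electrons forming a bond to the proton of HBr. Following Markovnikov's rule, the resulting cation is secondary. The H–Br bond breaks heterolytically, releasing Br⁻.
Step 2: A 1,2-methyl shift from the adjacent tert-butyl carbon moves the positive charge from the secondary centre to an adjacent carbon, generating a more stable tertiary carbocation.
Step 3: Nucleophilic attack by Br⁻ on the carbocation completes the addition, giving R–Br.
Total: 3 elementary steps.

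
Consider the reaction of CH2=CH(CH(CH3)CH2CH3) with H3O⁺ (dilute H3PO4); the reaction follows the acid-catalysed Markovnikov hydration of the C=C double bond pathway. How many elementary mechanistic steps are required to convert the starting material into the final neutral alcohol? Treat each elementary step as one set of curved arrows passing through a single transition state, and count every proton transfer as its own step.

Step 1: The π electrons of the C=C bond attack a proton of H3O⁺; Markovnikov addition places the new C–H on the less-substituted alkene carbon, so the positive charge ends up on the more-substituted carbon — a secondary carbocation. H2O is released.
Step 2: Carbocation rearrangement: a 1,2-hydride shift from the adjacent sec-butyl carbon converts the initially-formed secondary cation into the more stable tertiary cation.
Step 3: A lone pair on the oxygen of H2O attacks the carbocation, forming a C–O bond and an oxonium ion (a protonated alcohol).
Step 4: Proton transfer from the O–H of the oxonium ion to H2O completes the catalytic cycle and yields the alcohol.
Total: 4 elementary steps.

4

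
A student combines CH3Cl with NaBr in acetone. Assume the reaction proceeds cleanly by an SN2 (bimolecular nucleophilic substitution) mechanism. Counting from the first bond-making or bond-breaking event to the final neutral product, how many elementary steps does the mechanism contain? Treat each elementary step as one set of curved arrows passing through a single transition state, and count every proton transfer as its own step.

Step 1: Br⁻ attacks the back face of the α-carbon while Cl⁻ departs with the C–Cl bonding pair — a single concerted displacement through a pentacoordinate transition state.
Total: 1 elementary step.

1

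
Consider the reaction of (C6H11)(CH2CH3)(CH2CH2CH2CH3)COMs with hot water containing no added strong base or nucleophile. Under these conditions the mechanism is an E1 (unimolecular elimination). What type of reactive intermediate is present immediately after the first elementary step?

Step 1: Rate-determining heterolysis of the C–O bond gives MsO⁻ and a tertiary carbocation.
After step 1 the species present is a tertiary carbocation.

tertiary carbocation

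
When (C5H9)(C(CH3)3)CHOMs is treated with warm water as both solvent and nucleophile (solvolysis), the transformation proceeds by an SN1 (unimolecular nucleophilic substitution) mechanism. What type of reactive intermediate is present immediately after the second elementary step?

Step 1: The C–O bond breaks with both electrons going to the mesylate; MsO⁻ leaves and a secondary carbocation remains.
Step 2: A hydride (H with its bonding pair) migrates from the adjacent cyclopentyl carbon to the cationic centre — a 1,2-hydride shift — upgrading the secondary cation to a tertiary one.
After step 2 the species present is a tertiary carbocation.

tertiary carbocation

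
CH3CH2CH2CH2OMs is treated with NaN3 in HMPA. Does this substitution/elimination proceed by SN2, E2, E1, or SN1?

SN2

Conditions: a primary substrate with a strong nucleophile in the polar aprotic solvent HMPA.
These conditions are the textbook signature of the SN2 pathway.
An unhindered substrate with a strong nucleophile in a polar aprotic solvent favours one-step backside displacement.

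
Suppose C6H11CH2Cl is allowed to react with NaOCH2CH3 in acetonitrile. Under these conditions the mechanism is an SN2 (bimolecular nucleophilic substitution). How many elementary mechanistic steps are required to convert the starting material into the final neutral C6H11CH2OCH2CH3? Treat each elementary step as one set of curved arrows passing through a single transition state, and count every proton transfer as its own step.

Step 1: Backside attack by CH3CH2O⁻ on the carbon bearing the chloride: the new C–O bond forms as the C–Cl bond breaks, with Walden inversion at carbon.
Total: 1 elementary step.

1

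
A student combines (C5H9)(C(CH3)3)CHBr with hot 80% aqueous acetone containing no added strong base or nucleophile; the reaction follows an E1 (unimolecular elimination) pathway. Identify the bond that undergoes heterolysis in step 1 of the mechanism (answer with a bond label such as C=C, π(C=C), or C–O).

C–Br

Step 1: Ionisation: the C–Br σ-bond cleaves heterolytically; both bonding electrons depart with Br⁻, leaving a secondary carbocation at the α-carbon.
The bond broken in this step is the C–Br bond.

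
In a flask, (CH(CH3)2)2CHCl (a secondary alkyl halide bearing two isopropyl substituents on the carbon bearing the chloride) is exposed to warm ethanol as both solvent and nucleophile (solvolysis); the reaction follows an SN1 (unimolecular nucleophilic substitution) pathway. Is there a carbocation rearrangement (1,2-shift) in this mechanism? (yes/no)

The first-formed carbocation is secondary.
The adjacent isopropyl carbon already bears 2 other carbon substituents and has a hydrogen to migrate; after a 1,2-hydride shift from that carbon the positive charge sits on a tertiary centre.
Tertiary is more stable than secondary, so the shift occurs.

yes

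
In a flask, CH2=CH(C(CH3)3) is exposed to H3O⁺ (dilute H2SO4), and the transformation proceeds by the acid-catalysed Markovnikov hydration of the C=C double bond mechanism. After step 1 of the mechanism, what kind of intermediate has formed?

Step 1: Electrophilic addition begins with the π(C=C) electrons forming a bond to the proton of H3O⁺. Following Markovnikov's rule, the resulting cation is secondary. H2O is released.
After step 1 the species present is a secondary carbocation.

secondary carbocation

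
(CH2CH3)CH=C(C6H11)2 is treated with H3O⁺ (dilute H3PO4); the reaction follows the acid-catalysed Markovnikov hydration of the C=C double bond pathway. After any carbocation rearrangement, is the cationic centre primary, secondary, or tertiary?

tertiary

Step 1: Electrophilic addition begins with the π(C=C) electrons forming a bond to the proton of H3O⁺. Following Markovnikov's rule, the resulting cation is tertiary. H2O is released.
No single 1,2-shift to an adjacent carbon would give a more-substituted cation, so no rearrangement occurs.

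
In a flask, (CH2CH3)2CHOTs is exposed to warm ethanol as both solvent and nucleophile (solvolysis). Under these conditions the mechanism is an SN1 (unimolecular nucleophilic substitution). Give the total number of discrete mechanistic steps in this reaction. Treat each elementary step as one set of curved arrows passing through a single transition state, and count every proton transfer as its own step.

3

Step 1: The C–O bond breaks with both electrons going to the tosylate; TsO⁻ leaves and a secondary carbocation remains.
(No 1,2-shift: no single shift to an adjacent carbon would give a more stable cation.)
Step 2: CH3CH2OH donates an oxygen lone pair into the empty p orbital of the cation, giving a protonated ether (an oxonium ion).
Step 3: A second solvent molecule removes the proton on oxygen, giving the neutral ether product.
Total: 3 elementary steps.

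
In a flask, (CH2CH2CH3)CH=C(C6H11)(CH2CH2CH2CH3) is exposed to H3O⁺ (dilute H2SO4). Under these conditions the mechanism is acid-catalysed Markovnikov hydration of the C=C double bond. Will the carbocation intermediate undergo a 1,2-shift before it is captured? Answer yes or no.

The first-formed carbocation is tertiary.
No single 1,2-shift to an adjacent carbon would produce a more-substituted cation than the one already present, so no rearrangement occurs.

no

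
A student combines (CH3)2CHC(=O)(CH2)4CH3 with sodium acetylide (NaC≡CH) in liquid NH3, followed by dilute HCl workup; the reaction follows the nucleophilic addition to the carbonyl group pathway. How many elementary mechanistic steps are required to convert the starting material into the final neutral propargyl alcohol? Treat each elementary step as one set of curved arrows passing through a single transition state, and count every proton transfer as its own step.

2

Step 1: A lone pair / filled orbital on HC≡C⁻ attacks the electrophilic carbonyl carbon; the π(C=O) electrons shift onto oxygen, producing a tetrahedral alkoxide intermediate.
Step 2: On dilute HCl workup the alkoxide oxygen is protonated, giving a propargyl alcohol.
Total: 2 elementary steps.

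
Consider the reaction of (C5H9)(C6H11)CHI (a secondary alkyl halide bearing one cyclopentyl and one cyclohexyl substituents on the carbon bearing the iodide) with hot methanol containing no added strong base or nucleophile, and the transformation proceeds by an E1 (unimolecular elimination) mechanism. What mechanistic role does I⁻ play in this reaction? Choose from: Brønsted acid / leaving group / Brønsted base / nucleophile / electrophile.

Step 1: Ionisation: the C–I σ-bond cleaves heterolytically; both bonding electrons depart with I⁻, leaving a secondary carbocation at the α-carbon.
I⁻ departs with both electrons of the breaking σ-bond — that is the definition of a leaving group.

leaving group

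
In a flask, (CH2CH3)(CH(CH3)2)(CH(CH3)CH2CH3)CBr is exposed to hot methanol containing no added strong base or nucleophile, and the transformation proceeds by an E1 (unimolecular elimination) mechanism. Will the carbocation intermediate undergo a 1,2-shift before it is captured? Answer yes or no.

no

The first-formed carbocation is tertiary.
No single 1,2-shift to an adjacent carbon would produce a more-substituted cation than the one already present, so no rearrangement occurs.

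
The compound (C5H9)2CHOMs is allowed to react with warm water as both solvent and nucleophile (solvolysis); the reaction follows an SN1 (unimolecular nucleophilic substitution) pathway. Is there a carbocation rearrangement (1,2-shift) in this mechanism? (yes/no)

The first-formed carbocation is secondary.
The adjacent cyclopentyl carbon already bears 2 other carbon substituents and has a hydrogen to migrate; after a 1,2-hydride shift from that carbon the positive charge sits on a tertiary centre.
Tertiary is more stable than secondary, so the shift occurs.

yes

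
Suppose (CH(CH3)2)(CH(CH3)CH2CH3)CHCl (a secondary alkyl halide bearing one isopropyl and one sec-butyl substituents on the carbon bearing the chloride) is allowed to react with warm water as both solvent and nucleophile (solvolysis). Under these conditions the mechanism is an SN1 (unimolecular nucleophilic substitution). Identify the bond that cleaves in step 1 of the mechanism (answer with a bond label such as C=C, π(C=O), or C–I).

Step 1: Unassisted departure of Cl⁻ (taking the C–Cl bonding pair) generates a secondary carbocation.
The bond broken in this step is the C–Cl bond.

C–Cl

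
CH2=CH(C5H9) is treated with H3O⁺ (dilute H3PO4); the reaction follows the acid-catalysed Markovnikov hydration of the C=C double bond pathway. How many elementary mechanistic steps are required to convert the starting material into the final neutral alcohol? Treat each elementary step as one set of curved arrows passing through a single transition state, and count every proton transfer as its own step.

Step 1: Electrophilic addition begins with the π(C=C) electrons forming a bond to the proton of H3O⁺. Following Markovnikov's rule, the resulting cation is secondary. H2O is released.
Step 2: A 1,2-hydride shift from the adjacent cyclopentyl carbon moves the positive charge from the secondary centre to an adjacent carbon, generating a more stable tertiary carbocation.
Step 3: Nucleophilic capture of the cation by H2O produces the protonated alcohol (an oxonium ion).
Step 4: H2O removes a proton from the oxonium oxygen, regenerating H3O⁺ and giving the neutral alcohol.
Total: 4 elementary steps.

4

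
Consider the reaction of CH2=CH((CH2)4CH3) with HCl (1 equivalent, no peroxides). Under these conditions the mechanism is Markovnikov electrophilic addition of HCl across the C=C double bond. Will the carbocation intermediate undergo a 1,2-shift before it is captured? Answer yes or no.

no

The first-formed carbocation is secondary.
No single 1,2-shift to an adjacent carbon would produce a more-substituted cation than the one already present, so no rearrangement occurs.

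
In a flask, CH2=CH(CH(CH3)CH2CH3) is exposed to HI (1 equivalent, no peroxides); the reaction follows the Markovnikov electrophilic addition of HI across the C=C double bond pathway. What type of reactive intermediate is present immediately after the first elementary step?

Step 1: The π electrons of the C=C bond attack a proton of HI; Markovnikov addition places the new C–H on the less-substituted alkene carbon, so the positive charge ends up on the more-substituted carbon — a secondary carbocation. The H–I bond breaks heterolytically, releasing I⁻.
After step 1 the species present is a secondary carbocation.

secondary carbocation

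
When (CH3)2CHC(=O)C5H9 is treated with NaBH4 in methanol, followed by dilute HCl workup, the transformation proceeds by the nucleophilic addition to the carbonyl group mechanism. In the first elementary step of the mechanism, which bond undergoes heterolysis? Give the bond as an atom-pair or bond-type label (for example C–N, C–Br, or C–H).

Step 1: Nucleophilic addition: H⁻ (delivered from BH4⁻) adds to the carbonyl carbon, pushing the π(C=O) electron pair onto oxygen and giving a tetrahedral alkoxide.
The bond broken in this step is the π(C=O) bond.

π(C=O)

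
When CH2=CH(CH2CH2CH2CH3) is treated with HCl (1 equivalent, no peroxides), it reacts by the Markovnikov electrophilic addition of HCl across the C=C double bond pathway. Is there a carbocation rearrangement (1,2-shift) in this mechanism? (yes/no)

The first-formed carbocation is secondary.
No single 1,2-shift to an adjacent carbon would produce a more-substituted cation than the one already present, so no rearrangement occurs.

no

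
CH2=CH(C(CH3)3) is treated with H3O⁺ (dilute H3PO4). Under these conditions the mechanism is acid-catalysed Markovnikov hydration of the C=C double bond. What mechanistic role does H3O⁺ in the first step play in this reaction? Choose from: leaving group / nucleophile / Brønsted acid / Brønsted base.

Step 1: The π electrons of the C=C bond attack a proton of H3O⁺; Markovnikov addition places the new C–H on the less-substituted alkene carbon, so the positive charge ends up on the more-substituted carbon — a secondary carbocation. H2O is released.
H3O⁺ in the first step donates a proton in a proton-transfer step — a Brønsted acid.

Brønsted acid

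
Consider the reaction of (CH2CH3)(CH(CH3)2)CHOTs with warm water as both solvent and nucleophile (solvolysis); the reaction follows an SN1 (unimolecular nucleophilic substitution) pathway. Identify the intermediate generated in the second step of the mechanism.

tertiary carbocation

Step 1: Ionisation: the C–O σ-bond cleaves heterolytically; both bonding electrons depart with TsO⁻, leaving a secondary carbocation at the α-carbon.
Step 2: A hydride (H with its bonding pair) migrates from the adjacent isopropyl carbon to the cationic centre — a 1,2-hydride shift — upgrading the secondary cation to a tertiary one.
After step 2 the species present is a tertiary carbocation.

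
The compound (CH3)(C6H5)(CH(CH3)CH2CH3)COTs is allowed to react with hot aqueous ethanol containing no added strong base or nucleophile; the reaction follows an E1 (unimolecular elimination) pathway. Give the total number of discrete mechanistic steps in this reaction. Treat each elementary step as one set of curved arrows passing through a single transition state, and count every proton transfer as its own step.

2

Step 1: Unassisted departure of TsO⁻ (taking the C–O bonding pair) generates a tertiary carbocation.
(No 1,2-shift: no single shift to an adjacent carbon would give a more stable cation.)
Step 2: A water (or ethanol) molecule (solvent) deprotonates a β-carbon; as the C–H bond breaks, those electrons form the new alkene π bond.
Total: 2 elementary steps.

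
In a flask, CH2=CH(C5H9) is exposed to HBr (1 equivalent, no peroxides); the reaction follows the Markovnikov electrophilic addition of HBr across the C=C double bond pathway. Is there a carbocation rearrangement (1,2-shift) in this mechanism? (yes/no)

The first-formed carbocation is secondary.
The adjacent cyclopentyl carbon already bears 2 other carbon substituents and has a hydrogen to migrate; after a 1,2-hydride shift from that carbon the positive charge sits on a tertiary centre.
Tertiary is more stable than secondary, so the shift occurs.

yes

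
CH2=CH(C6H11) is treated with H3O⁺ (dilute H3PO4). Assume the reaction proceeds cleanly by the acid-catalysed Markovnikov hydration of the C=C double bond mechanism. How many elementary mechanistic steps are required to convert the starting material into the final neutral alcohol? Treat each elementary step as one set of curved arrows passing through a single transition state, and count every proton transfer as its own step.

4

Step 1: Electrophilic addition begins with the π(C=C) electrons forming a bond to the proton of H3O⁺. Following Markovnikov's rule, the resulting cation is secondary. H2O is released.
Step 2: Carbocation rearrangement: a 1,2-hydride shift from the adjacent cyclohexyl carbon converts the initially-formed secondary cation into the more stable tertiary cation.
Step 3: Water acts as the nucleophile: an oxygen lone pair bonds to the cationic carbon, giving an oxonium-ion intermediate.
Step 4: H2O removes a proton from the oxonium oxygen, regenerating H3O⁺ and giving the neutral alcohol.
Total: 4 elementary steps.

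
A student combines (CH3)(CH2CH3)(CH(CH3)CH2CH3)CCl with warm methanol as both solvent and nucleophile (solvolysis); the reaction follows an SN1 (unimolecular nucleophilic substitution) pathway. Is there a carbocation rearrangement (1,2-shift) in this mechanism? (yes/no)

The first-formed carbocation is tertiary.
No single 1,2-shift to an adjacent carbon would produce a more-substituted cation than the one already present, so no rearrangement occurs.

no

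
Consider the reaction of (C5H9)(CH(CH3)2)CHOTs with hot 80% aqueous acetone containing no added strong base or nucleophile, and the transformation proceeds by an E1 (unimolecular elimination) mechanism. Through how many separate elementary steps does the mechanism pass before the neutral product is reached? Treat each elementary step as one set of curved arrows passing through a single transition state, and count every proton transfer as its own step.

Step 1: Unassisted departure of TsO⁻ (taking the C–O bonding pair) generates a secondary carbocation.
Step 2: A hydride (H with its bonding pair) migrates from the adjacent isopropyl carbon to the cationic centre — a 1,2-hydride shift — upgrading the secondary cation to a tertiary one.
Step 3: Loss of a β-proton to a water molecule of the solvent: the C–H bonding pair collapses toward the cationic carbon to form the C=C π bond, yielding the alkene.
Total: 3 elementary steps.

3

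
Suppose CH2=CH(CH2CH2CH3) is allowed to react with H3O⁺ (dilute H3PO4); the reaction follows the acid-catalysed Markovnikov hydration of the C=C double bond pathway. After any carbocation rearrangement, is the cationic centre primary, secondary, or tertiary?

Step 1: Electrophilic addition begins with the π(C=C) electrons forming a bond to the proton of H3O⁺. Following Markovnikov's rule, the resulting cation is secondary. H2O is released.
No single 1,2-shift to an adjacent carbon would give a more-substituted cation, so no rearrangement occurs.

secondary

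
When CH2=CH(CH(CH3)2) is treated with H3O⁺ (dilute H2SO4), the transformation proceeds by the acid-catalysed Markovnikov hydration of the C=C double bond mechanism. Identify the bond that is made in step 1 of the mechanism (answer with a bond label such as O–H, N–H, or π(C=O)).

C–H

Step 1: Electrophilic addition begins with the π(C=C) electrons forming a bond to the proton of H3O⁺. Following Markovnikov's rule, the resulting cation is secondary. H2O is released.
The bond formed in this step is the C–H bond.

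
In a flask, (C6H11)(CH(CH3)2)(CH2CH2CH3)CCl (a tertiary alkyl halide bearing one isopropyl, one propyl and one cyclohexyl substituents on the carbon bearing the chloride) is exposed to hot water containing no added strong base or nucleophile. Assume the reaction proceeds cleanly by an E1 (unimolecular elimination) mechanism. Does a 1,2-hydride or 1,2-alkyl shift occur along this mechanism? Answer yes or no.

no

The first-formed carbocation is tertiary.
No single 1,2-shift to an adjacent carbon would produce a more-substituted cation than the one already present, so no rearrangement occurs.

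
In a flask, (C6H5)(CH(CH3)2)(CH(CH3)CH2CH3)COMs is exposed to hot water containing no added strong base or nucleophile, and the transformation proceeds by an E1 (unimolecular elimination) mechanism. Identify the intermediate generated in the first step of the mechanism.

Step 1: Rate-determining heterolysis of the C–O bond gives MsO⁻ and a tertiary carbocation.
After step 1 the species present is a tertiary carbocation.

tertiary carbocation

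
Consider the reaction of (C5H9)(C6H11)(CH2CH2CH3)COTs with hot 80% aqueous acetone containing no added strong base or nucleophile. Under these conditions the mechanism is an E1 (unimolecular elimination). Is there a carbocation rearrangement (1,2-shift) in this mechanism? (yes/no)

The first-formed carbocation is tertiary.
No single 1,2-shift to an adjacent carbon would produce a more-substituted cation than the one already present, so no rearrangement occurs.

no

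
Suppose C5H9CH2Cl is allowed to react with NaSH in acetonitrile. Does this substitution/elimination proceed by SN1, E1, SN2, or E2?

SN2

Conditions: a primary substrate with a strong nucleophile in the polar aprotic solvent acetonitrile.
These conditions are the textbook signature of the SN2 pathway.
An unhindered substrate with a strong nucleophile in a polar aprotic solvent favours one-step backside displacement.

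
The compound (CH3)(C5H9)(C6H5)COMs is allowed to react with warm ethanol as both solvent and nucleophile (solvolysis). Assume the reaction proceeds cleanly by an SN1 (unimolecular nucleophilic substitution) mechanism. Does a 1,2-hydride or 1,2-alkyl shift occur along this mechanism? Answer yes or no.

no

The first-formed carbocation is tertiary.
No single 1,2-shift to an adjacent carbon would produce a more-substituted cation than the one already present, so no rearrangement occurs.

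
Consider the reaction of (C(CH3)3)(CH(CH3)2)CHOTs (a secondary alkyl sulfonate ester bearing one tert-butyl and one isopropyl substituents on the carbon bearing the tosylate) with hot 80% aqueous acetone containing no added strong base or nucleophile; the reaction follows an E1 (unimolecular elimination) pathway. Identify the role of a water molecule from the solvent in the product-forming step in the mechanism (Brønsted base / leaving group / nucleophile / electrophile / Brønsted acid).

Brønsted base

Step 3: A weak base (a water molecule from the solvent) removes a proton from a carbon adjacent to the cationic centre; the electrons of that C–H bond become the new π(C=C) bond, giving the alkene.
A water molecule from the solvent in the product-forming step accepts a proton in a proton-transfer step — a Brønsted base.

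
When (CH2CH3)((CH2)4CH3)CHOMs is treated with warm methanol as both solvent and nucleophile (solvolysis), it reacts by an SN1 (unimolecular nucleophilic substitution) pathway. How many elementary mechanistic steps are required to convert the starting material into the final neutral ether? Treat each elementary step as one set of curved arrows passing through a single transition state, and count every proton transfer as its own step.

Step 1: The C–O bond breaks with both electrons going to the mesylate; MsO⁻ leaves and a secondary carbocation remains.
(No 1,2-shift: no single shift to an adjacent carbon would give a more stable cation.)
Step 2: Nucleophilic capture: the oxygen of CH3OH bonds to the cationic carbon, producing an oxonium-ion intermediate.
Step 3: Deprotonation of the oxonium oxygen by solvent methanol yields the neutral ether.
Total: 3 elementary steps.

3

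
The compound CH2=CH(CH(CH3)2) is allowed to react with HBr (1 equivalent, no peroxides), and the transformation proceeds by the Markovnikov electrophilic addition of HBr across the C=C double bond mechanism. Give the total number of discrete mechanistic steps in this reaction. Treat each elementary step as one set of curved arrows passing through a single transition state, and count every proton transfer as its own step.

3

Step 1: Electrophilic addition begins with the π(C=C) electrons forming a bond to the proton of HBr. Following Markovnikov's rule, the resulting cation is secondary. The H–Br bond breaks heterolytically, releasing Br⁻.
Step 2: A hydride (H with its bonding pair) migrates from the adjacent isopropyl carbon to the cationic centre — a 1,2-hydride shift — upgrading the secondary cation to a tertiary one.
Step 3: Br⁻ captures the cation: a lone pair on Br⁻ fills the empty p orbital, producing the alkyl halide product.
Total: 3 elementary steps.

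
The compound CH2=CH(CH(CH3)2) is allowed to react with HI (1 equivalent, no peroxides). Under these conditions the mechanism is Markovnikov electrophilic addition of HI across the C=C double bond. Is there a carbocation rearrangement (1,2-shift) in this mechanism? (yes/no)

The first-formed carbocation is secondary.
The adjacent isopropyl carbon already bears 2 other carbon substituents and has a hydrogen to migrate; after a 1,2-hydride shift from that carbon the positive charge sits on a tertiary centre.
Tertiary is more stable than secondary, so the shift occurs.

yes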